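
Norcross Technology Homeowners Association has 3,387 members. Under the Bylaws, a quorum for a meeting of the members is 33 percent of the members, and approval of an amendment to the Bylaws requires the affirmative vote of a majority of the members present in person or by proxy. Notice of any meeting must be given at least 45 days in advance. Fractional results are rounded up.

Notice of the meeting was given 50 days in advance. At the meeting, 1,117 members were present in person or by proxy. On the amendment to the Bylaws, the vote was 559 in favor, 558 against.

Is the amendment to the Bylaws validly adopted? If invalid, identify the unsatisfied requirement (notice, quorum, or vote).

Notice: 50 days given; 45 required. Satisfied.
Quorum: 33% of 3,387 = 1,117.71, rounded up to 1,118; 1,117 present. Not satisfied.
Vote: requires a majority of those present (1,117); a majority of 1117 is 559, so 559 needed; 559 in favor. Satisfied.

Invalid — quorum requirement not satisfied.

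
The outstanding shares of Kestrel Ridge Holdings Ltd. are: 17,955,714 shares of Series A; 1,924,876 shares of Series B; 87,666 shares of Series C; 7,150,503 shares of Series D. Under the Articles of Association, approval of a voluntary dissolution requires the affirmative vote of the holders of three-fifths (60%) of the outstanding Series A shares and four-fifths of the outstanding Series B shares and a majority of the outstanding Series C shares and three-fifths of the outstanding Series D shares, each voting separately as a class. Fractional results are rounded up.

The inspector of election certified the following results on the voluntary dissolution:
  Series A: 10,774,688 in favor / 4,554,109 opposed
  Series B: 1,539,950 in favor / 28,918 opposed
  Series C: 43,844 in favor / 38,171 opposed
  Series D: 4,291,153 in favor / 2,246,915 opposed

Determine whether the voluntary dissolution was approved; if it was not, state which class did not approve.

Series A: 3/5 of 17955714 = 10773428.40, rounded up to 10773429; 10,773,429 required, 10,774,688 in favor — approved.
Series B: 4/5 of 1924876 = 1539900.80, rounded up to 1539901; 1,539,901 required, 1,539,950 in favor — approved.
Series C: a majority of 87666 is 43834; 43,834 required, 43,844 in favor — approved.
Series D: 3/5 of 7150503 = 4290301.80, rounded up to 4290302; 4,290,302 required, 4,291,153 in favor — approved.

Approved — every class gave the required vote.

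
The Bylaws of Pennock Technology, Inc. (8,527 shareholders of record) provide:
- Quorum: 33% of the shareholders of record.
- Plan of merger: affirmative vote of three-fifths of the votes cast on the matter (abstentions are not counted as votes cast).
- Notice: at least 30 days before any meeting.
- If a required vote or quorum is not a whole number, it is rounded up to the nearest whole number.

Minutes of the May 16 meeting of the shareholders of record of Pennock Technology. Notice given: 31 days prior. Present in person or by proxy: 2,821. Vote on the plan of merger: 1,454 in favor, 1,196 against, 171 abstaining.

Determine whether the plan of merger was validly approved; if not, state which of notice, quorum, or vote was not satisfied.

Notice: 31 days given; 30 required. Satisfied.
Quorum: 33% of 8,527 = 2,813.91, rounded up to 2,814; 2,821 present. Satisfied.
Vote: requires three-fifths of the votes cast (2,821 − 171 abstaining = 2,650); 3/5 of 2650 = 1590, so 1,590 needed; 1,454 in favor. Not satisfied.

Invalid — vote requirement not satisfied.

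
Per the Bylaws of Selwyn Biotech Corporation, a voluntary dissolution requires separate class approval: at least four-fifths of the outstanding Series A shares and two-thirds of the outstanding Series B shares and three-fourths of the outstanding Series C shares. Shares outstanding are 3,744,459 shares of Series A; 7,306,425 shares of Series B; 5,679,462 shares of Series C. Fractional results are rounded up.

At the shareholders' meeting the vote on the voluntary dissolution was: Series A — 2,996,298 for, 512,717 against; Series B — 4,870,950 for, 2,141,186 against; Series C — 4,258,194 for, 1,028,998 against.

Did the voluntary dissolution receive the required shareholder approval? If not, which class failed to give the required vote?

Not approved — the Series C shares did not give the required vote.

Series A: 4/5 of 3744459 = 2995567.20, rounded up to 2995568; 2,995,568 required, 2,996,298 in favor — approved.
Series B: 2/3 of 7306425 = 4870950; 4,870,950 required, 4,870,950 in favor — approved.
Series C: 3/4 of 5679462 = 4259596.50, rounded up to 4259597; 4,259,597 required, 4,258,194 in favor — not approved.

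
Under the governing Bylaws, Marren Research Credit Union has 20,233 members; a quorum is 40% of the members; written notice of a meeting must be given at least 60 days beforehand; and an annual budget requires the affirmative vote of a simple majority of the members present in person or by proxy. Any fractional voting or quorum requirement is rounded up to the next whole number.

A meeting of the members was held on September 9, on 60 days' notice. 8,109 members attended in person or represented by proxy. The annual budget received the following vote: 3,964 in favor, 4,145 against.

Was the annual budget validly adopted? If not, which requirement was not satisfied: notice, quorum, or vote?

Invalid — vote requirement not satisfied.

Notice: 60 days given; 60 required. Satisfied.
Quorum: 40% of 20,233 = 8,093.20, rounded up to 8,094; 8,109 present. Satisfied.
Vote: requires a majority of those present (8,109); a majority of 8109 is 4055, so 4,055 needed; 3,964 in favor. Not satisfied.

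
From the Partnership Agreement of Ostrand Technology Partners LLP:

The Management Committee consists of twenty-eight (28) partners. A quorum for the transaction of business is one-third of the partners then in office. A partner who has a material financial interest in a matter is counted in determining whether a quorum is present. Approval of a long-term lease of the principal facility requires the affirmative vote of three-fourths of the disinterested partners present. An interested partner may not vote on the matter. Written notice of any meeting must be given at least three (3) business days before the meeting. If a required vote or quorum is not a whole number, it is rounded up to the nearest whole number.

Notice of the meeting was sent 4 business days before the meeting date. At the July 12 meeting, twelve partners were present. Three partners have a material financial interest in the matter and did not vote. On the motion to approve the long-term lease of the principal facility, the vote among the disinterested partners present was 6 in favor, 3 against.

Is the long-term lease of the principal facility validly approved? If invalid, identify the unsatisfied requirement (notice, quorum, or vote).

Notice: 4 business days given; 3 required (4 ≥ 3). Satisfied.
Quorum: 12 present (interested partners count toward quorum); quorum is 10. Satisfied.
Vote: the long-term lease of the principal facility requires three-fourths of the disinterested partners present (12 − 3 = 9). 3/4 of 9 = 6.75, rounded up to 7, so 7 affirmative votes are needed; 6 voted in favor. Not satisfied.

Invalid — vote requirement not satisfied.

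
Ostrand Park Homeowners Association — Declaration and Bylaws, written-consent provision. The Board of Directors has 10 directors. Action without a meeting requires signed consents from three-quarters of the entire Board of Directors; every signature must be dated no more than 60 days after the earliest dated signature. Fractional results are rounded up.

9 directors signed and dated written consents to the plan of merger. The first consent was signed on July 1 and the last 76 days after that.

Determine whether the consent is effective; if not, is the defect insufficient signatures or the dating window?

Not effective — dating-window requirement not satisfied.

Signatures required: three-quarters of 10 — 3/4 of 10 = 7.50, rounded up to 8, so 8 needed; 9 signed. Sufficient.
Dating window: the latest signature is 76 days after the earliest; the limit is 60 days. Outside the window.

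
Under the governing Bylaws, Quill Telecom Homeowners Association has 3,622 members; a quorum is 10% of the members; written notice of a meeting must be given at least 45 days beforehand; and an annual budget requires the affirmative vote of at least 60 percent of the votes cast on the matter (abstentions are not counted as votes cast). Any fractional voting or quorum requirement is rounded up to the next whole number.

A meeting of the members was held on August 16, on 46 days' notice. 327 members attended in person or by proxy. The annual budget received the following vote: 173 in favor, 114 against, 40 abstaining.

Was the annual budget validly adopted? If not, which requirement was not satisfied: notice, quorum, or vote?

Invalid — quorum requirement not satisfied.

Notice: 46 days given; 45 required. Satisfied.
Quorum: 10% of 3,622 = 362.20, rounded up to 363; 327 present. Not satisfied.
Vote: requires three-fifths of the votes cast (327 − 40 abstaining = 287); 3/5 of 287 = 172.20, rounded up to 173, so 173 needed; 173 in favor. Satisfied.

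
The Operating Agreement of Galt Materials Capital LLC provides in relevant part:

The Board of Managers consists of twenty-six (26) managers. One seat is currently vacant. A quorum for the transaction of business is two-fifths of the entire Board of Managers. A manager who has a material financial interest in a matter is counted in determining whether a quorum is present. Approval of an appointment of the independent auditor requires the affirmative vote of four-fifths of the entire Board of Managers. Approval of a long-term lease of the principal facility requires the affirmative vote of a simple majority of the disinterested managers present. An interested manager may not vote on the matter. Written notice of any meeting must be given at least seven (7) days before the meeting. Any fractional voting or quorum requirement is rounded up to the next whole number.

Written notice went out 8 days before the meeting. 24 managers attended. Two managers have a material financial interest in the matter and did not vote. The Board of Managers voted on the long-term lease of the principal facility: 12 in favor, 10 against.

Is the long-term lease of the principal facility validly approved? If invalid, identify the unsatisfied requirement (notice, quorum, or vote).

Valid — all requirements satisfied.

Notice: 8 days given; 7 required (8 ≥ 7). Satisfied.
Quorum: 24 present (interested managers count toward quorum); quorum is 11. Satisfied.
Vote: the long-term lease of the principal facility requires a majority of the disinterested managers present (24 − 2 = 22). A majority of 22 is 12, so 12 affirmative votes are needed; 12 voted in favor. Satisfied.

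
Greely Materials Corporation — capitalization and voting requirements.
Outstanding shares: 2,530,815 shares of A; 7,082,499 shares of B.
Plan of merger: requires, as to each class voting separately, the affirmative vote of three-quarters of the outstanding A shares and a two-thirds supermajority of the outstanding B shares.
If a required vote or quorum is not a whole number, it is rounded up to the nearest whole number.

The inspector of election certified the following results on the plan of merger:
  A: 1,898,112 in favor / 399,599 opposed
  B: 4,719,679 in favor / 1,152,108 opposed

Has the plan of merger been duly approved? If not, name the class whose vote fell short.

Not approved — the B shares did not give the required vote.

A: 3/4 of 2530815 = 1898111.25, rounded up to 1898112; 1,898,112 required, 1,898,112 in favor — approved.
B: 2/3 of 7082499 = 4721666; 4,721,666 required, 4,719,679 in favor — not approved.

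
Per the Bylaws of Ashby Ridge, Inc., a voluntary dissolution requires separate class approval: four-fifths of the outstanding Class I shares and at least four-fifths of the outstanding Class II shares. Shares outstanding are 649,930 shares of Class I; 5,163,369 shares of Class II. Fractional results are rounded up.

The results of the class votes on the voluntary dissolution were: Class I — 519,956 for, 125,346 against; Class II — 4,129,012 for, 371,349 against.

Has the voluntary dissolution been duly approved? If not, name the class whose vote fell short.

Class I: 4/5 of 649930 = 519944; 519,944 required, 519,956 in favor — approved.
Class II: 4/5 of 5163369 = 4130695.20, rounded up to 4130696; 4,130,696 required, 4,129,012 in favor — not approved.

Not approved — the Class II shares did not give the required vote.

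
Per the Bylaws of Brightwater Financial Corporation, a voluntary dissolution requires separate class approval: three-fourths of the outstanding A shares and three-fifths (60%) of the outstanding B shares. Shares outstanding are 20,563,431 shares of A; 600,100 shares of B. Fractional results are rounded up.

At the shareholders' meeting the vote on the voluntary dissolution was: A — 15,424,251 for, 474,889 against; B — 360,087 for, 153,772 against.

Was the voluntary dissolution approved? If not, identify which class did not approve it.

A: 3/4 of 20563431 = 15422573.25, rounded up to 15422574; 15,422,574 required, 15,424,251 in favor — approved.
B: 3/5 of 600100 = 360060; 360,060 required, 360,087 in favor — approved.

Approved — every class gave the required vote.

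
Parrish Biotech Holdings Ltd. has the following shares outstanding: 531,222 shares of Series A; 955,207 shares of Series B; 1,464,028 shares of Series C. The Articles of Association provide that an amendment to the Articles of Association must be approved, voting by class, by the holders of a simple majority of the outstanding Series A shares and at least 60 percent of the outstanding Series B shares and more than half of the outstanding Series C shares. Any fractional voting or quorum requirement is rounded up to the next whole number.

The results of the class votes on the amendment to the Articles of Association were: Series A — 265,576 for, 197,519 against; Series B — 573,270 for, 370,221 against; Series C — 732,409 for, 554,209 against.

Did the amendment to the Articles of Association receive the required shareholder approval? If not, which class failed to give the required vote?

Series A: a majority of 531222 is 265612; 265,612 required, 265,576 in favor — not approved.
Series B: 3/5 of 955207 = 573124.20, rounded up to 573125; 573,125 required, 573,270 in favor — approved.
Series C: a majority of 1464028 is 732015; 732,015 required, 732,409 in favor — approved.

Not approved — the Series A shares did not give the required vote.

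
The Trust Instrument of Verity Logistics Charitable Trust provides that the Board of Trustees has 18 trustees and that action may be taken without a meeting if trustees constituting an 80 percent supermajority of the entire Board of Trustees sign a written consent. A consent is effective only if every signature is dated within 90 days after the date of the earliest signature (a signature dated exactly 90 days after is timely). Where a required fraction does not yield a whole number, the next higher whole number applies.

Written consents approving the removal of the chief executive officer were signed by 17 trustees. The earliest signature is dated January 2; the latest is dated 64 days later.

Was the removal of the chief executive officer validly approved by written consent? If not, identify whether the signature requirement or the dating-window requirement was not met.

Effective — both the signature and dating-window requirements are satisfied.

Signatures required: an 80 percent supermajority of 18 — 4/5 of 18 = 14.40, rounded up to 15, so 15 needed; 17 signed. Sufficient.
Dating window: the latest signature is 64 days after the earliest; the limit is 90 days. Within the window.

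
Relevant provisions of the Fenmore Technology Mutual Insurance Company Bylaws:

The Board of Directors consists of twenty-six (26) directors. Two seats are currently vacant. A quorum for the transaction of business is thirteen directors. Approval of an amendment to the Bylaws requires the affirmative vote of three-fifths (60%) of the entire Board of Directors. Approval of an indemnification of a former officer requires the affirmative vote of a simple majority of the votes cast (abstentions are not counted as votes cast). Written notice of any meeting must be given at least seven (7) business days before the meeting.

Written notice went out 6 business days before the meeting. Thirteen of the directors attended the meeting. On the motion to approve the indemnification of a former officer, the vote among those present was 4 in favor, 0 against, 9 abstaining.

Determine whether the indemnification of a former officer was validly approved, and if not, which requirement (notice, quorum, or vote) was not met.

Invalid — notice requirement not satisfied.

Notice: 6 business days given; 7 required (6 < 7). Not satisfied.
Quorum: 13 present; quorum is 13. Satisfied.
Vote: the indemnification of a former officer requires a majority of the votes cast (13 present − 9 abstaining = 4). A majority of 4 is 3, so 3 affirmative votes are needed; 4 voted in favor. Satisfied.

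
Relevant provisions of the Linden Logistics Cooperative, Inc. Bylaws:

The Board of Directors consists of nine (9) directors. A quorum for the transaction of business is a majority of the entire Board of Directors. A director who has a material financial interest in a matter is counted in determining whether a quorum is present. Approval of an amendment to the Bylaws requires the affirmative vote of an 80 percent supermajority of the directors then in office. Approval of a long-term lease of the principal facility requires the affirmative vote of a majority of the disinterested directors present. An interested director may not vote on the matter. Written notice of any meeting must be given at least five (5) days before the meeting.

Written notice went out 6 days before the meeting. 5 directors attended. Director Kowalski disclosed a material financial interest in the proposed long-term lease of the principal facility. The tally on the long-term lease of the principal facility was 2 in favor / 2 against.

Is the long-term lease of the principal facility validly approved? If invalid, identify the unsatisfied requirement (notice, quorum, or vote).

Invalid — vote requirement not satisfied.

Notice: 6 days given; 5 required (6 ≥ 5). Satisfied.
Quorum: 5 present (interested directors count toward quorum); quorum is 5. Satisfied.
Vote: the long-term lease of the principal facility requires a majority of the disinterested directors present (5 − 1 = 4). A majority of 4 is 3, so 3 affirmative votes are needed; 2 voted in favor. Not satisfied.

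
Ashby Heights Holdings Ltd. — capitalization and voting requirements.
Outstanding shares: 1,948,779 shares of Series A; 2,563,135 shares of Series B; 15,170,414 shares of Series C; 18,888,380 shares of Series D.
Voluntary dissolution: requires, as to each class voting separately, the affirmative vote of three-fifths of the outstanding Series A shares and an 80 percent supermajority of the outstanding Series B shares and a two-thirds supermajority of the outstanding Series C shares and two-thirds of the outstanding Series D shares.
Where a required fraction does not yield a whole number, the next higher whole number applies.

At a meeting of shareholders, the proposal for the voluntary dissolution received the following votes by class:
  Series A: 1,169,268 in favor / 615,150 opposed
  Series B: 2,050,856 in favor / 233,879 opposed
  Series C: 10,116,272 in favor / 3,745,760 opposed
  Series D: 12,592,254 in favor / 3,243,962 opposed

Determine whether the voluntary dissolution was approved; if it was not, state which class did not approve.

Approved — every class gave the required vote.

Series A: 3/5 of 1948779 = 1169267.40, rounded up to 1169268; 1,169,268 required, 1,169,268 in favor — approved.
Series B: 4/5 of 2563135 = 2050508; 2,050,508 required, 2,050,856 in favor — approved.
Series C: 2/3 of 15170414 = 10113609.33, rounded up to 10113610; 10,113,610 required, 10,116,272 in favor — approved.
Series D: 2/3 of 18888380 = 12592253.33, rounded up to 12592254; 12,592,254 required, 12,592,254 in favor — approved.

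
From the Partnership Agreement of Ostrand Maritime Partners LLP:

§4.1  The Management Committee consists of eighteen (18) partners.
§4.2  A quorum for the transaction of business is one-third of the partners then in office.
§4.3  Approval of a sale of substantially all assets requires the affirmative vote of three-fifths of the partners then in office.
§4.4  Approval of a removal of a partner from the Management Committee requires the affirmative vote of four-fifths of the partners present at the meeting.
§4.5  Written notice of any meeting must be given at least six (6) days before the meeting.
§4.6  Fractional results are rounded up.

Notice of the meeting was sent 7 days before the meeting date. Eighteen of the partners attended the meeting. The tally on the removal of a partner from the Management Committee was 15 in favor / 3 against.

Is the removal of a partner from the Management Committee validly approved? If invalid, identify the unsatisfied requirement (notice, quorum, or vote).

Notice: 7 days given; 6 required (7 ≥ 6). Satisfied.
Quorum: 18 present; quorum is 6. Satisfied.
Vote: the removal of a partner from the Management Committee requires four-fifths of the partners present (18). 4/5 of 18 = 14.40, rounded up to 15, so 15 affirmative votes are needed; 15 voted in favor. Satisfied.

Valid — all requirements satisfied.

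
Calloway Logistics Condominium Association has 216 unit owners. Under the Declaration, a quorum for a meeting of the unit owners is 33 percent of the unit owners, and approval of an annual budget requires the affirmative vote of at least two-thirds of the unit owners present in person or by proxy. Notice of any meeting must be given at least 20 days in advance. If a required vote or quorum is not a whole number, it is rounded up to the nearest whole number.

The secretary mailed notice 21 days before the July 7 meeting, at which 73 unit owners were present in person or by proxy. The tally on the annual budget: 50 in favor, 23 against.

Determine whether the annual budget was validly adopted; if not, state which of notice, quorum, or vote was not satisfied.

Notice: 21 days given; 20 required. Satisfied.
Quorum: 33% of 216 = 71.28, rounded up to 72; 73 present. Satisfied.
Vote: requires two-thirds of those present (73); 2/3 of 73 = 48.67, rounded up to 49, so 49 needed; 50 in favor. Satisfied.

Valid — all requirements satisfied.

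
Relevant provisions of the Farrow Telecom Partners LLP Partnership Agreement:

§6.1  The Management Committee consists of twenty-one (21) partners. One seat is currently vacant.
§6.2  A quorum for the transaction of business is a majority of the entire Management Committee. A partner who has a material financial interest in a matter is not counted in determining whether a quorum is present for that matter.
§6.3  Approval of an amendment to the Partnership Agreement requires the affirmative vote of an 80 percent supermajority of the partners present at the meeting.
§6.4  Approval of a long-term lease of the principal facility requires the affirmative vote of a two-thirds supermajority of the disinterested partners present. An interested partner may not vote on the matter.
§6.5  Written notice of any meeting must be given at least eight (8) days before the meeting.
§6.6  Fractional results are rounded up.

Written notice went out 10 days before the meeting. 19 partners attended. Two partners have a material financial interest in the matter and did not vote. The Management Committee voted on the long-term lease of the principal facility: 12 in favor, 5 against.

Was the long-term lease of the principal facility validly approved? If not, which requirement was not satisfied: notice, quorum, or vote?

Valid — all requirements satisfied.

Notice: 10 days given; 8 required (10 ≥ 8). Satisfied.
Quorum: 19 present, but the 2 interested partners do not count, leaving 17. Quorum is 11. Satisfied.
Vote: the long-term lease of the principal facility requires two-thirds of the disinterested partners present (19 − 2 = 17). 2/3 of 17 = 11.33, rounded up to 12, so 12 affirmative votes are needed; 12 voted in favor. Satisfied.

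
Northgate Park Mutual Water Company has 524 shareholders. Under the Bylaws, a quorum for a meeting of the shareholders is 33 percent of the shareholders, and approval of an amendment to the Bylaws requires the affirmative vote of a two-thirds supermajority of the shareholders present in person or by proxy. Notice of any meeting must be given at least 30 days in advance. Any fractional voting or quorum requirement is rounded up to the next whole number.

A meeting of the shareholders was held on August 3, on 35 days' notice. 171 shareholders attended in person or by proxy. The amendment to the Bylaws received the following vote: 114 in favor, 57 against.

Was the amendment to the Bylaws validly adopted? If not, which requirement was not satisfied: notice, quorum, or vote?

Notice: 35 days given; 30 required. Satisfied.
Quorum: 33% of 524 = 172.92, rounded up to 173; 171 present. Not satisfied.
Vote: requires two-thirds of those present (171); 2/3 of 171 = 114, so 114 needed; 114 in favor. Satisfied.

Invalid — quorum requirement not satisfied.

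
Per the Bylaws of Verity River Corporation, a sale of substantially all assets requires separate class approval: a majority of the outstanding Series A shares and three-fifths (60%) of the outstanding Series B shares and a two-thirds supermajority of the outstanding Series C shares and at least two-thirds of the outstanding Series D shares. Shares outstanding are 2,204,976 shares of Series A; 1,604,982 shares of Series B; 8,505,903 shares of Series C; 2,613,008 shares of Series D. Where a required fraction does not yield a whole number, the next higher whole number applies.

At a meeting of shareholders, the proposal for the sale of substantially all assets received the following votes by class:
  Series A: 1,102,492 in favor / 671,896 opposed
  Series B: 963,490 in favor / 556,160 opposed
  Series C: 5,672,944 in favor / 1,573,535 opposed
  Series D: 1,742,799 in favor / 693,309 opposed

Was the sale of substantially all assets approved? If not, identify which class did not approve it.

Approved — every class gave the required vote.

Series A: a majority of 2204976 is 1102489; 1,102,489 required, 1,102,492 in favor — approved.
Series B: 3/5 of 1604982 = 962989.20, rounded up to 962990; 962,990 required, 963,490 in favor — approved.
Series C: 2/3 of 8505903 = 5670602; 5,670,602 required, 5,672,944 in favor — approved.
Series D: 2/3 of 2613008 = 1742005.33, rounded up to 1742006; 1,742,006 required, 1,742,799 in favor — approved.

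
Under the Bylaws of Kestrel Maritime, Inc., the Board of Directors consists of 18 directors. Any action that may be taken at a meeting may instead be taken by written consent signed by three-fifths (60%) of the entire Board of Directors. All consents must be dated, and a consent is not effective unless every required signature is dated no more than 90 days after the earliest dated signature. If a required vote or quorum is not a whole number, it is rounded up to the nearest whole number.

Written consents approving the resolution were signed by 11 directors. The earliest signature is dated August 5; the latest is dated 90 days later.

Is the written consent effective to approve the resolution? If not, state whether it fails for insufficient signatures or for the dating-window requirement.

Signatures required: three-fifths (60%) of 18 — 3/5 of 18 = 10.80, rounded up to 11, so 11 needed; 11 signed. Sufficient.
Dating window: the latest signature is 90 days after the earliest; the limit is 90 days. Within the window.

Effective — both the signature and dating-window requirements are satisfied.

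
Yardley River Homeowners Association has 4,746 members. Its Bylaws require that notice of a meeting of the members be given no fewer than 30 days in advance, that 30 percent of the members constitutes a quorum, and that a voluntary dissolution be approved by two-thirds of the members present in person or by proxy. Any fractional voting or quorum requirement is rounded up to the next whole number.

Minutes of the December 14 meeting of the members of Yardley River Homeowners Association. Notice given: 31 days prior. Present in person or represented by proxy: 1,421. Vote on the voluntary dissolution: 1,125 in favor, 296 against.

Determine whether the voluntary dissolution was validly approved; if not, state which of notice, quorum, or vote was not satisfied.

Notice: 31 days given; 30 required. Satisfied.
Quorum: 30% of 4,746 = 1,423.80, rounded up to 1,424; 1,421 present. Not satisfied.
Vote: requires two-thirds of those present (1,421); 2/3 of 1421 = 947.33, rounded up to 948, so 948 needed; 1,125 in favor. Satisfied.

Invalid — quorum requirement not satisfied.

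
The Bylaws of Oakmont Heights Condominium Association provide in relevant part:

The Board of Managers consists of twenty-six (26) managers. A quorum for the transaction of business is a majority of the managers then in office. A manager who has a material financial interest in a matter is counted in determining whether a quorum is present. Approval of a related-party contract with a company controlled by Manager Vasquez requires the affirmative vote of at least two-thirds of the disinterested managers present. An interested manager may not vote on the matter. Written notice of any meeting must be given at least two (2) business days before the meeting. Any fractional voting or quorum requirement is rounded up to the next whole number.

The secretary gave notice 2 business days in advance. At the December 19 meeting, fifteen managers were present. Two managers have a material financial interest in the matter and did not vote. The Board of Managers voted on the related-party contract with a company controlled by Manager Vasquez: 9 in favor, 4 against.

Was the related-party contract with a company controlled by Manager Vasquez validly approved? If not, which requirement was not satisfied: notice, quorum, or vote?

Notice: 2 business days given; 2 required (2 ≥ 2). Satisfied.
Quorum: 15 present (interested managers count toward quorum); quorum is 14. Satisfied.
Vote: the related-party contract with a company controlled by Manager Vasquez requires two-thirds of the disinterested managers present (15 − 2 = 13). 2/3 of 13 = 8.67, rounded up to 9, so 9 affirmative votes are needed; 9 voted in favor. Satisfied.

Valid — all requirements satisfied.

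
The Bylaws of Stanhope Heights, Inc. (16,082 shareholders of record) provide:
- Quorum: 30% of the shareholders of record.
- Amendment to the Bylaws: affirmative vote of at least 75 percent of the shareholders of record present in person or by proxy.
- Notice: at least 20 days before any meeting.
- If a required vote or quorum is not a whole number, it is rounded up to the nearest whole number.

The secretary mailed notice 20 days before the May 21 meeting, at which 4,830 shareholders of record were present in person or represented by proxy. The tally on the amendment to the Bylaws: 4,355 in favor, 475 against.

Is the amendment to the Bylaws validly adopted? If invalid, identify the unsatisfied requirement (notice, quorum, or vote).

Valid — all requirements satisfied.

Notice: 20 days given; 20 required. Satisfied.
Quorum: 30% of 16,082 = 4,824.60, rounded up to 4,825; 4,830 present. Satisfied.
Vote: requires three-fourths of those present (4,830); 3/4 of 4830 = 3622.50, rounded up to 3623, so 3,623 needed; 4,355 in favor. Satisfied.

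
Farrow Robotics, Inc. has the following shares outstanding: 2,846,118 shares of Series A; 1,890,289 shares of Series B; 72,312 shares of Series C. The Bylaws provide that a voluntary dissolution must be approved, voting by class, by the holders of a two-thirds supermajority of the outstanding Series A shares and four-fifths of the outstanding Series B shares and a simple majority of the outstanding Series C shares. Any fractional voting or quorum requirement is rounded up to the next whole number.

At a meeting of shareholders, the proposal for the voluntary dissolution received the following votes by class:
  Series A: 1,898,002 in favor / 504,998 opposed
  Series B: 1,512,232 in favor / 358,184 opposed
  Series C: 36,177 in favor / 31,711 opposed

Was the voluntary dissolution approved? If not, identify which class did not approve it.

Series A: 2/3 of 2846118 = 1897412; 1,897,412 required, 1,898,002 in favor — approved.
Series B: 4/5 of 1890289 = 1512231.20, rounded up to 1512232; 1,512,232 required, 1,512,232 in favor — approved.
Series C: a majority of 72312 is 36157; 36,157 required, 36,177 in favor — approved.

Approved — every class gave the required vote.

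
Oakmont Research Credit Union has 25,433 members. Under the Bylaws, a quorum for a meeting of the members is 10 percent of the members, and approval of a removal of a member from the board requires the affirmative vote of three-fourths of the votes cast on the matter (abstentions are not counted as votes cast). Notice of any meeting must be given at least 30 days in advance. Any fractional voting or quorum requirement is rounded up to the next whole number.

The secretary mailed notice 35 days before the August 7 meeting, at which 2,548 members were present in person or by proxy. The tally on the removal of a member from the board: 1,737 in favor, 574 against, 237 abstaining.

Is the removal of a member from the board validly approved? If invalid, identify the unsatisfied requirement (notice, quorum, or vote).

Valid — all requirements satisfied.

Notice: 35 days given; 30 required. Satisfied.
Quorum: 10% of 25,433 = 2,543.30, rounded up to 2,544; 2,548 present. Satisfied.
Vote: requires three-fourths of the votes cast (2,548 − 237 abstaining = 2,311); 3/4 of 2311 = 1733.25, rounded up to 1734, so 1,734 needed; 1,737 in favor. Satisfied.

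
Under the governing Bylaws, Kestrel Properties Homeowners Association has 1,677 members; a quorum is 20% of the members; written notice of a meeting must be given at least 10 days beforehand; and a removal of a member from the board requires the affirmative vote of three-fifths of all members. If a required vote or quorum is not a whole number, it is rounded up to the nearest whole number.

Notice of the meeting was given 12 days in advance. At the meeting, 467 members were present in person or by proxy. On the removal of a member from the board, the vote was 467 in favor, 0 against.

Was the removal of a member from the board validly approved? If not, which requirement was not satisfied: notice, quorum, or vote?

Notice: 12 days given; 10 required. Satisfied.
Quorum: 20% of 1,677 = 335.40, rounded up to 336; 467 present. Satisfied.
Vote: requires three-fifths of all members (1,677); 3/5 of 1677 = 1006.20, rounded up to 1007, so 1,007 needed; 467 in favor. Not satisfied.

Invalid — vote requirement not satisfied.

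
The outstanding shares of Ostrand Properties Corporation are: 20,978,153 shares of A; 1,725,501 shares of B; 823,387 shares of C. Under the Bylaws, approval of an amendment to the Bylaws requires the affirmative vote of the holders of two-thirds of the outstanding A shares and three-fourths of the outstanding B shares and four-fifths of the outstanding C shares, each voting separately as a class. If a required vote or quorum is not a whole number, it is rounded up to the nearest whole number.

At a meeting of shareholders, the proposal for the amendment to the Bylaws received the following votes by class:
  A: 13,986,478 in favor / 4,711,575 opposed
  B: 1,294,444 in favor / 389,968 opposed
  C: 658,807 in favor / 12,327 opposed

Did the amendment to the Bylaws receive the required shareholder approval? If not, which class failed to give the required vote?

Approved — every class gave the required vote.

A: 2/3 of 20978153 = 13985435.33, rounded up to 13985436; 13,985,436 required, 13,986,478 in favor — approved.
B: 3/4 of 1725501 = 1294125.75, rounded up to 1294126; 1,294,126 required, 1,294,444 in favor — approved.
C: 4/5 of 823387 = 658709.60, rounded up to 658710; 658,710 required, 658,807 in favor — approved.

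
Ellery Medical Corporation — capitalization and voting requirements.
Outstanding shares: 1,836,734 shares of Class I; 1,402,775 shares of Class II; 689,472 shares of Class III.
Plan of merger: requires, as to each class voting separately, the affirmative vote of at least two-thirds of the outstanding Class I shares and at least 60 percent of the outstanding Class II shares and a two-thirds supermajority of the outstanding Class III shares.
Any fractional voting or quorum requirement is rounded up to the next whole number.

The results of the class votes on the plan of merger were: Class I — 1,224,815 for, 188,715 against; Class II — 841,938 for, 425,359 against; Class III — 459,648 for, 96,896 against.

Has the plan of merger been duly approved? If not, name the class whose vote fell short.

Approved — every class gave the required vote.

Class I: 2/3 of 1836734 = 1224489.33, rounded up to 1224490; 1,224,490 required, 1,224,815 in favor — approved.
Class II: 3/5 of 1402775 = 841665; 841,665 required, 841,938 in favor — approved.
Class III: 2/3 of 689472 = 459648; 459,648 required, 459,648 in favor — approved.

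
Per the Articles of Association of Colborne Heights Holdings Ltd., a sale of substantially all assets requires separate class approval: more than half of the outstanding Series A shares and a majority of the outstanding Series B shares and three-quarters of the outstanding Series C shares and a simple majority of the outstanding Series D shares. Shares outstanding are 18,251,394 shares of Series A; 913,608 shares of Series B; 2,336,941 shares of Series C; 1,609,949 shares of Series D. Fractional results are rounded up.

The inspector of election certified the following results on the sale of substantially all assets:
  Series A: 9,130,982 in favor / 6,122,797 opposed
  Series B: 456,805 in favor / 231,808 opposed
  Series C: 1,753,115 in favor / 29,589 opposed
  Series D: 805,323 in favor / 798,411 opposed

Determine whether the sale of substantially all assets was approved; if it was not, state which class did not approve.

Series A: a majority of 18251394 is 9125698; 9,125,698 required, 9,130,982 in favor — approved.
Series B: a majority of 913608 is 456805; 456,805 required, 456,805 in favor — approved.
Series C: 3/4 of 2336941 = 1752705.75, rounded up to 1752706; 1,752,706 required, 1,753,115 in favor — approved.
Series D: a majority of 1609949 is 804975; 804,975 required, 805,323 in favor — approved.

Approved — every class gave the required vote.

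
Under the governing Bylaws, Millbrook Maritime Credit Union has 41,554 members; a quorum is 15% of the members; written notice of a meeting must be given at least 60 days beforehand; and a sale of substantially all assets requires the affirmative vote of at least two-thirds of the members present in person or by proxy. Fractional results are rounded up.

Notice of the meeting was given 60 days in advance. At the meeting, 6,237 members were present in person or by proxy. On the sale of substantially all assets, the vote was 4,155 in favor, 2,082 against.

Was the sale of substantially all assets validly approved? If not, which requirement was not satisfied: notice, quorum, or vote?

Notice: 60 days given; 60 required. Satisfied.
Quorum: 15% of 41,554 = 6,233.10, rounded up to 6,234; 6,237 present. Satisfied.
Vote: requires two-thirds of those present (6,237); 2/3 of 6237 = 4158, so 4,158 needed; 4,155 in favor. Not satisfied.

Invalid — vote requirement not satisfied.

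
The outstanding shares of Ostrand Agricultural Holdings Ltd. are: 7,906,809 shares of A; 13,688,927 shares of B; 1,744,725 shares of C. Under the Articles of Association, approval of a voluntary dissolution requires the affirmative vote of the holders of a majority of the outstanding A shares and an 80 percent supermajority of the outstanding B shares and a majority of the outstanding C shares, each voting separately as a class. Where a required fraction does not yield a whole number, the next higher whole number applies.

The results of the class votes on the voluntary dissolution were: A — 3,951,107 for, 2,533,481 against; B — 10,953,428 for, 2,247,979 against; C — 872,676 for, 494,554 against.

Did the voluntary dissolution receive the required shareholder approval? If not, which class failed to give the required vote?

Not approved — the A shares did not give the required vote.

A: a majority of 7906809 is 3953405; 3,953,405 required, 3,951,107 in favor — not approved.
B: 4/5 of 13688927 = 10951141.60, rounded up to 10951142; 10,951,142 required, 10,953,428 in favor — approved.
C: a majority of 1744725 is 872363; 872,363 required, 872,676 in favor — approved.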